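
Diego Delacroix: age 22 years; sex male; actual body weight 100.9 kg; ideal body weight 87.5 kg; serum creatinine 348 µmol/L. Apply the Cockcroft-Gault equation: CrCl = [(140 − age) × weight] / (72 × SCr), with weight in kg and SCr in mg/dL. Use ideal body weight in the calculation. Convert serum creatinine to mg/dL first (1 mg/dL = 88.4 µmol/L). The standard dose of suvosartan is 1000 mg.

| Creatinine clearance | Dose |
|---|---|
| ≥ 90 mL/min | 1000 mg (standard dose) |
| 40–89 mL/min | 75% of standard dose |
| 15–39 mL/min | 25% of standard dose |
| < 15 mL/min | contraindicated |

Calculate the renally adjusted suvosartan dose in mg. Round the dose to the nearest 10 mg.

250 mg

SCr = 348 / 88.4 = 3.937 mg/dL
CrCl = (140 − 22) × 87.5 / (72 × 3.937) = 10325.0 / 283.46 ≈ 36.4 mL/min
CrCl ≈ 36 mL/min → bracket 15–39 mL/min.
25% of 1000 mg = 250 mg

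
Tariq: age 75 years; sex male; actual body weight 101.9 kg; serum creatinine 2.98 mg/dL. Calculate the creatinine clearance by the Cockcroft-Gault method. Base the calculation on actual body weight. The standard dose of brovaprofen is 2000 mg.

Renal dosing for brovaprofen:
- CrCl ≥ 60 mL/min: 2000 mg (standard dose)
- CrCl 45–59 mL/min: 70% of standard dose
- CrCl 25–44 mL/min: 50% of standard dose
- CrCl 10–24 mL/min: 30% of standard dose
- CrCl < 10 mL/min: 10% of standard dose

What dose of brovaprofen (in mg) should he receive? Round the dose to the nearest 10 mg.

1000 mg

CrCl = (140 − 75) × 101.9 / (72 × 2.98) = 6623.5 / 214.56 ≈ 30.9 mL/min
CrCl ≈ 31 mL/min → bracket 25–44 mL/min.
50% of 2000 mg = 1000 mg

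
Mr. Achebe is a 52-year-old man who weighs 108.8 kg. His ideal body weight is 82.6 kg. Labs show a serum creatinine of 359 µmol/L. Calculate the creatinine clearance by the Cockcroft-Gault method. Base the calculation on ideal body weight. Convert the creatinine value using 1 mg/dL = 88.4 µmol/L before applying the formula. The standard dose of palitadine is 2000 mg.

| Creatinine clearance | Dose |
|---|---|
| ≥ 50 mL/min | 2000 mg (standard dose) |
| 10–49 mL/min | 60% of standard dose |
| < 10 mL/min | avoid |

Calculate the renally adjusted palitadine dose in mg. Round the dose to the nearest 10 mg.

1200 mg

SCr = 359 / 88.4 = 4.061 mg/dL
CrCl = (140 − 52) × 82.6 / (72 × 4.061) = 7268.8 / 292.39 ≈ 24.9 mL/min
CrCl ≈ 25 mL/min → bracket 10–49 mL/min.
60% of 2000 mg = 1200 mg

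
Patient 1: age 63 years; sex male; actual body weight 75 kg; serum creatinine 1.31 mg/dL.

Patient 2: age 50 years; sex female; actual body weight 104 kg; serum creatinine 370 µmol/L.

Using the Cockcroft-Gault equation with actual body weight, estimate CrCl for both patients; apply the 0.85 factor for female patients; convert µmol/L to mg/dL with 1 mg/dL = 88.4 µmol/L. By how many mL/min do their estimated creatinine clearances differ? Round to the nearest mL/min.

35 mL/min

Patient 1: CrCl = (140 − 63) × 75 / (72 × 1.31) = 5775.0 / 94.32 ≈ 61.2 mL/min
Patient 2: SCr = 370 / 88.4 = 4.186 mg/dL
Patient 2: CrCl = (140 − 50) × 104 / (72 × 4.186) × 0.85 = 9360.0 / 301.39 × 0.85 ≈ 26.4 mL/min
|61.2 − 26.4| = 34.8 mL/min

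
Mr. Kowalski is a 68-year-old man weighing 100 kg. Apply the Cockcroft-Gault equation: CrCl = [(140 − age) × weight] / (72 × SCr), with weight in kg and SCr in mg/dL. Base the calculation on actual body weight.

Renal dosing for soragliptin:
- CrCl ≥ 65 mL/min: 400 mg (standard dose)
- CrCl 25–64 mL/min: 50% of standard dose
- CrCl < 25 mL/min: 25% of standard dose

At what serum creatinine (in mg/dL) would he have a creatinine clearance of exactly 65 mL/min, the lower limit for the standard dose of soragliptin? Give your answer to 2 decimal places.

1.54 mg/dL

Standard dose requires CrCl ≥ 65 mL/min.
Set (140 − 68) × 100 / (72 × SCr) = 65
SCr = (140 − 68) × 100 / (72 × 65) = 1.538 mg/dL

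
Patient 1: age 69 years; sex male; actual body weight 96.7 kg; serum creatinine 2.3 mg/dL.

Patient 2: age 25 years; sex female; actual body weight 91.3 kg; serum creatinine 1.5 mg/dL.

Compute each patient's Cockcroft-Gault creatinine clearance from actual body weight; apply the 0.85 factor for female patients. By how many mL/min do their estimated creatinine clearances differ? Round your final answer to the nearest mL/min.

Patient 1: CrCl = (140 − 69) × 96.7 / (72 × 2.3) = 6865.7 / 165.60 ≈ 41.5 mL/min
Patient 2: CrCl = (140 − 25) × 91.3 / (72 × 1.5) × 0.85 = 10499.5 / 108.00 × 0.85 ≈ 82.6 mL/min
|41.5 − 82.6| = 41.1 mL/min

41 mL/min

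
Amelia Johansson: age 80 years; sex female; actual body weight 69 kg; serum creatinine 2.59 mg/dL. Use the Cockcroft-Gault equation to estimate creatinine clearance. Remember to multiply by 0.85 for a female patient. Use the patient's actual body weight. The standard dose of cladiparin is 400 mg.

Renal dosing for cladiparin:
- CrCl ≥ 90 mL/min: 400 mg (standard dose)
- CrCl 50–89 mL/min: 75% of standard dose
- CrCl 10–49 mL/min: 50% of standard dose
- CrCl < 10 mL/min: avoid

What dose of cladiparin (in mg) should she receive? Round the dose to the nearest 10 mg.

CrCl = (140 − 80) × 69 / (72 × 2.59) × 0.85 = 4140.0 / 186.48 × 0.85 ≈ 18.9 mL/min
CrCl ≈ 19 mL/min → bracket 10–49 mL/min.
50% of 400 mg = 200 mg

200 mg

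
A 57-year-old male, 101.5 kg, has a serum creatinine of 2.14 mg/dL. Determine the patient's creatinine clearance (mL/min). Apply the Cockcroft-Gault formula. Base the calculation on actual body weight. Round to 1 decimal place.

CrCl = (140 − 57) × 101.5 / (72 × 2.14) = 8424.5 / 154.08 ≈ 54.7 mL/min

54.7 mL/min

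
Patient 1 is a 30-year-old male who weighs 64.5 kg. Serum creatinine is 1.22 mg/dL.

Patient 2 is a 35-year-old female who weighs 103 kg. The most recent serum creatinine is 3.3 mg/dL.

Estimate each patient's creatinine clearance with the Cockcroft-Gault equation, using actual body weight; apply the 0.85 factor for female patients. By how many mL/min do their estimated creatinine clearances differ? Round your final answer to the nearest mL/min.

Patient 1: CrCl = (140 − 30) × 64.5 / (72 × 1.22) = 7095.0 / 87.84 ≈ 80.8 mL/min
Patient 2: CrCl = (140 − 35) × 103 / (72 × 3.3) × 0.85 = 10815.0 / 237.60 × 0.85 ≈ 38.7 mL/min
|80.8 − 38.7| = 42.1 mL/min

42 mL/min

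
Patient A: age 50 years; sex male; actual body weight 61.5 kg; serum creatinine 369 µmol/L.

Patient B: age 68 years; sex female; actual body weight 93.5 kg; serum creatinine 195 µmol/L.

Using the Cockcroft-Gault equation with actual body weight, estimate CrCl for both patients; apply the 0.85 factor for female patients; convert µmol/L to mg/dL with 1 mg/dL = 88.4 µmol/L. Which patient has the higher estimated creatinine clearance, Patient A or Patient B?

Patient A: SCr = 369 / 88.4 = 4.174 mg/dL
Patient A: CrCl = (140 − 50) × 61.5 / (72 × 4.174) = 5535.0 / 300.53 ≈ 18.4 mL/min
Patient B: SCr = 195 / 88.4 = 2.206 mg/dL
Patient B: CrCl = (140 − 68) × 93.5 / (72 × 2.206) × 0.85 = 6732.0 / 158.83 × 0.85 ≈ 36.0 mL/min
18.4 vs 36.0 mL/min → Patient B is higher.

Patient B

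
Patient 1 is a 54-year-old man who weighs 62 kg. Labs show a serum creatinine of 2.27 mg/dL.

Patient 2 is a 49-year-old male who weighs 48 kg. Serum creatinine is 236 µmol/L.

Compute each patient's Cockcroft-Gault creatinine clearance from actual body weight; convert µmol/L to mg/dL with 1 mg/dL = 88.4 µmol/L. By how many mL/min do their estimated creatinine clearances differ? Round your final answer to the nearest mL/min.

10 mL/min

Patient 1: CrCl = (140 − 54) × 62 / (72 × 2.27) = 5332.0 / 163.44 ≈ 32.6 mL/min
Patient 2: SCr = 236 / 88.4 = 2.67 mg/dL
Patient 2: CrCl = (140 − 49) × 48 / (72 × 2.67) = 4368.0 / 192.24 ≈ 22.7 mL/min
|32.6 − 22.7| = 9.9 mL/min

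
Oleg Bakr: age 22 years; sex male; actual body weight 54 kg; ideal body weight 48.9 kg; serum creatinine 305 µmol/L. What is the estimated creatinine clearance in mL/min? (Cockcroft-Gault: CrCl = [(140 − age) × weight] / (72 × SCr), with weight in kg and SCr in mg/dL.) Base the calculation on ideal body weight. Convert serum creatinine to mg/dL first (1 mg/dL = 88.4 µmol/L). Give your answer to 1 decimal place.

SCr = 305 / 88.4 = 3.45 mg/dL
CrCl = (140 − 22) × 48.9 / (72 × 3.45) = 5770.2 / 248.40 ≈ 23.2 mL/min

23.2 mL/min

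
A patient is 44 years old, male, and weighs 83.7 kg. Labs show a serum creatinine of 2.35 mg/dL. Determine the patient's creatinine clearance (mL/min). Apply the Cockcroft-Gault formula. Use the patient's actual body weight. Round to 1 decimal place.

47.5 mL/min

CrCl = (140 − 44) × 83.7 / (72 × 2.35) = 8035.2 / 169.20 ≈ 47.5 mL/min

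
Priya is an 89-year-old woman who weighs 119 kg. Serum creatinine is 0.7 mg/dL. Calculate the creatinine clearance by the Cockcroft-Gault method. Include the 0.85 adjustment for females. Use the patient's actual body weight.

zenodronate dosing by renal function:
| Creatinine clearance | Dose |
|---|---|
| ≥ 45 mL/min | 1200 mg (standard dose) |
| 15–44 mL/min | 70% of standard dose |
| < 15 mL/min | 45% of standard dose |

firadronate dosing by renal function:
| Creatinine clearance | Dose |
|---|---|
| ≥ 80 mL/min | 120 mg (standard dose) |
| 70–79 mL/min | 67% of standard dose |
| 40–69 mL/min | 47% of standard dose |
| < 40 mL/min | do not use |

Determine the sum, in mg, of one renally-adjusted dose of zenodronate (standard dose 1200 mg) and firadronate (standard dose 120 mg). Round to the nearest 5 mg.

1320 mg

CrCl = (140 − 89) × 119 / (72 × 0.7) × 0.85 = 6069.0 / 50.40 × 0.85 ≈ 102.4 mL/min
CrCl ≈ 102 mL/min.
zenodronate: ≥ 45 mL/min → 100% of 1200 mg = 1200 mg.
firadronate: ≥ 80 mL/min → 100% of 120 mg = 120 mg.
Total = 1200 + 120 = 1320 mg.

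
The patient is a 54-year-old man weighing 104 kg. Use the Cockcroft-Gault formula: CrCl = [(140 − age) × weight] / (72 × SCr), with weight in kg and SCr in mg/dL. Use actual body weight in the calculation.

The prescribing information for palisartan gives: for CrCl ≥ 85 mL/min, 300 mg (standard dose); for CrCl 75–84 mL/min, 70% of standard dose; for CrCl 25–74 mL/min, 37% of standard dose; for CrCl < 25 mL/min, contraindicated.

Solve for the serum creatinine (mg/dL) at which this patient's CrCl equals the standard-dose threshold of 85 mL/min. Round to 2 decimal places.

Standard dose requires CrCl ≥ 85 mL/min.
Set (140 − 54) × 104 / (72 × SCr) = 85
SCr = (140 − 54) × 104 / (72 × 85) = 1.461 mg/dL

1.46 mg/dL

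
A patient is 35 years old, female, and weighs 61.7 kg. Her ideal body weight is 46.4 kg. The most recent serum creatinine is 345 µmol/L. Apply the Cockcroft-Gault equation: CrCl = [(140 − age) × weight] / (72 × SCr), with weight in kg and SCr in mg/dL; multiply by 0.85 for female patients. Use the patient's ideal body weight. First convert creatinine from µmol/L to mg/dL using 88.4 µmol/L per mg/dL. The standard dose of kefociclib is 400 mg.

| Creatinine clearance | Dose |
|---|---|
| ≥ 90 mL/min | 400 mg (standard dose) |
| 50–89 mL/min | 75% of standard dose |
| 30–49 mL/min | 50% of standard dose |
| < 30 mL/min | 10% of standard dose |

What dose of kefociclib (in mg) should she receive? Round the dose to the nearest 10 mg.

SCr = 345 / 88.4 = 3.903 mg/dL
CrCl = (140 − 35) × 46.4 / (72 × 3.903) × 0.85 = 4872.0 / 281.02 × 0.85 ≈ 14.7 mL/min
CrCl ≈ 15 mL/min → bracket < 30 mL/min.
10% of 400 mg = 40 mg

40 mg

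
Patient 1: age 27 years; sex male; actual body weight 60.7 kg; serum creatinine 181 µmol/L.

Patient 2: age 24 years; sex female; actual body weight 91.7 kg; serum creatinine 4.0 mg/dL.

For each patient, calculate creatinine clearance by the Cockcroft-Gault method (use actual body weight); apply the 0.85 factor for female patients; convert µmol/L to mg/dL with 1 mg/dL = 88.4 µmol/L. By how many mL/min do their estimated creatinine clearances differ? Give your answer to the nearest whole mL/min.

15 mL/min

Patient 1: SCr = 181 / 88.4 = 2.048 mg/dL
Patient 1: CrCl = (140 − 27) × 60.7 / (72 × 2.048) = 6859.1 / 147.46 ≈ 46.5 mL/min
Patient 2: CrCl = (140 − 24) × 91.7 / (72 × 4) × 0.85 = 10637.2 / 288.00 × 0.85 ≈ 31.4 mL/min
|46.5 − 31.4| = 15.1 mL/min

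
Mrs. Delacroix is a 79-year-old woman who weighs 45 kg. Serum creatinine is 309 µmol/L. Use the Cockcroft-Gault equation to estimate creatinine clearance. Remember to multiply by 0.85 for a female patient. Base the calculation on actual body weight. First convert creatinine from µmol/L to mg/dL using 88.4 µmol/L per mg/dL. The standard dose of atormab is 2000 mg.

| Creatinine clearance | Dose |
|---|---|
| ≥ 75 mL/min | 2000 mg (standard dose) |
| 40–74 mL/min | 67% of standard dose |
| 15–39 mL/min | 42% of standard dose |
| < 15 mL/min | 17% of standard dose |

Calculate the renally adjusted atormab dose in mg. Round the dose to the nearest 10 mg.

340 mg

SCr = 309 / 88.4 = 3.495 mg/dL
CrCl = (140 − 79) × 45 / (72 × 3.495) × 0.85 = 2745.0 / 251.64 × 0.85 ≈ 9.3 mL/min
CrCl ≈ 9 mL/min → bracket < 15 mL/min.
17% of 2000 mg = 340 mg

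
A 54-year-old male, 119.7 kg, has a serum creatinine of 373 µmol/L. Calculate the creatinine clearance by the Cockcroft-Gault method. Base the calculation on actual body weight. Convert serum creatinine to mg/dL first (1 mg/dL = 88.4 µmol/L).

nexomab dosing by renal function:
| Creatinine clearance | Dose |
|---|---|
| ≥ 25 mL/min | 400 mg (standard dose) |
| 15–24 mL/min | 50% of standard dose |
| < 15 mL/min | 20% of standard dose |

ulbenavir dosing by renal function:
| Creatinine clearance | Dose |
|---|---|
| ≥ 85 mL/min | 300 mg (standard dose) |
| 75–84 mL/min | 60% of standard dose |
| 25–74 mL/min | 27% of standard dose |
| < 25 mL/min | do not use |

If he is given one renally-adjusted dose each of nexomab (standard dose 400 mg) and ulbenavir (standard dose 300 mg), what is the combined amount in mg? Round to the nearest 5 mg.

480 mg

SCr = 373 / 88.4 = 4.219 mg/dL
CrCl = (140 − 54) × 119.7 / (72 × 4.219) = 10294.2 / 303.77 ≈ 33.9 mL/min
CrCl ≈ 34 mL/min.
nexomab: ≥ 25 mL/min → 100% of 400 mg = 400 mg.
ulbenavir: 25–74 mL/min → 27% of 300 mg = 81 mg.
Total = 400 + 81 = 481 mg.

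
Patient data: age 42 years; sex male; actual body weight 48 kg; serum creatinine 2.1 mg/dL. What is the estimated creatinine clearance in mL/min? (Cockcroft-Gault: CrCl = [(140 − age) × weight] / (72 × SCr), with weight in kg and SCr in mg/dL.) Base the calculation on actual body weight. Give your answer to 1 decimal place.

CrCl = (140 − 42) × 48 / (72 × 2.1) = 4704.0 / 151.20 ≈ 31.1 mL/min

31.1 mL/min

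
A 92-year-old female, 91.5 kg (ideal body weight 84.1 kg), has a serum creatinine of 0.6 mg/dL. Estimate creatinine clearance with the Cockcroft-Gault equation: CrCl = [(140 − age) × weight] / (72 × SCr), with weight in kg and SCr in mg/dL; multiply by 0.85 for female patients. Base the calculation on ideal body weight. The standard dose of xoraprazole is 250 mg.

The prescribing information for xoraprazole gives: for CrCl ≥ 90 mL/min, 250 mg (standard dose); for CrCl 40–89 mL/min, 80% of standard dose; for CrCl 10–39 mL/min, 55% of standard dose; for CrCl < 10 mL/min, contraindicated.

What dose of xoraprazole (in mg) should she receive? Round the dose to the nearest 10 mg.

CrCl = (140 − 92) × 84.1 / (72 × 0.6) × 0.85 = 4036.8 / 43.20 × 0.85 ≈ 79.4 mL/min
CrCl ≈ 79 mL/min → bracket 40–89 mL/min.
80% of 250 mg = 200 mg

200 mg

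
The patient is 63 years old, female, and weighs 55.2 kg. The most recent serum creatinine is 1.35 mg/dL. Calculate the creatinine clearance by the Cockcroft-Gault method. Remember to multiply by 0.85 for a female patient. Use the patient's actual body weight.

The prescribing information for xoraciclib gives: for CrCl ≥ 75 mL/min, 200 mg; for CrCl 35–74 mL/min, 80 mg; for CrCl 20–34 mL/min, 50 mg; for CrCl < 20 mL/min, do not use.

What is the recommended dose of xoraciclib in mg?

CrCl = (140 − 63) × 55.2 / (72 × 1.35) × 0.85 = 4250.4 / 97.20 × 0.85 ≈ 37.2 mL/min
CrCl ≈ 37 mL/min → bracket 35–74 mL/min.
Dose for this bracket: 80 mg.

80 mg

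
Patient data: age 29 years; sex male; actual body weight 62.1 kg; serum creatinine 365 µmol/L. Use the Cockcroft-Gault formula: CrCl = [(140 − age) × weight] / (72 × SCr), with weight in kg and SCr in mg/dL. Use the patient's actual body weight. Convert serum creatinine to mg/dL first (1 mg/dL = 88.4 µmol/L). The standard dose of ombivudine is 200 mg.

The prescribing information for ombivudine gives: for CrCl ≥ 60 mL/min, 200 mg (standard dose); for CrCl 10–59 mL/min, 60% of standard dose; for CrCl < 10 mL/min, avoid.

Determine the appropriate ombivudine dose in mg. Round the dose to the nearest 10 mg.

120 mg

SCr = 365 / 88.4 = 4.129 mg/dL
CrCl = (140 − 29) × 62.1 / (72 × 4.129) = 6893.1 / 297.29 ≈ 23.2 mL/min
CrCl ≈ 23 mL/min → bracket 10–59 mL/min.
60% of 200 mg = 120 mg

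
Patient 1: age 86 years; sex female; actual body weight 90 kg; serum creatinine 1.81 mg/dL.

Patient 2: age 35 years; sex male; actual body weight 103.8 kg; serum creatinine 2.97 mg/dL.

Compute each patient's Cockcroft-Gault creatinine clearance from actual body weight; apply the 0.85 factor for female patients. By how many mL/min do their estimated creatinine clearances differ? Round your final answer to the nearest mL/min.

19 mL/min

Patient 1: CrCl = (140 − 86) × 90 / (72 × 1.81) × 0.85 = 4860.0 / 130.32 × 0.85 ≈ 31.7 mL/min
Patient 2: CrCl = (140 − 35) × 103.8 / (72 × 2.97) = 10899.0 / 213.84 ≈ 51.0 mL/min
|31.7 − 51.0| = 19.3 mL/min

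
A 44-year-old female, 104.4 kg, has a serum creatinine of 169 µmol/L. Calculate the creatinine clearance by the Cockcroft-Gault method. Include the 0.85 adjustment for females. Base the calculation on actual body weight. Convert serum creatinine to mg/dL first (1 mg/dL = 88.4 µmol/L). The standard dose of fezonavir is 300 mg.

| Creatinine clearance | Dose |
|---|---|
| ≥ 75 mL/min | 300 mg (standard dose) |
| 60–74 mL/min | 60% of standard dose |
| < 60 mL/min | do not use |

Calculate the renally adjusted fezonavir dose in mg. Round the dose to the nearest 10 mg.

SCr = 169 / 88.4 = 1.912 mg/dL
CrCl = (140 − 44) × 104.4 / (72 × 1.912) × 0.85 = 10022.4 / 137.66 × 0.85 ≈ 61.9 mL/min
CrCl ≈ 62 mL/min → bracket 60–74 mL/min.
60% of 300 mg = 180 mg

180 mg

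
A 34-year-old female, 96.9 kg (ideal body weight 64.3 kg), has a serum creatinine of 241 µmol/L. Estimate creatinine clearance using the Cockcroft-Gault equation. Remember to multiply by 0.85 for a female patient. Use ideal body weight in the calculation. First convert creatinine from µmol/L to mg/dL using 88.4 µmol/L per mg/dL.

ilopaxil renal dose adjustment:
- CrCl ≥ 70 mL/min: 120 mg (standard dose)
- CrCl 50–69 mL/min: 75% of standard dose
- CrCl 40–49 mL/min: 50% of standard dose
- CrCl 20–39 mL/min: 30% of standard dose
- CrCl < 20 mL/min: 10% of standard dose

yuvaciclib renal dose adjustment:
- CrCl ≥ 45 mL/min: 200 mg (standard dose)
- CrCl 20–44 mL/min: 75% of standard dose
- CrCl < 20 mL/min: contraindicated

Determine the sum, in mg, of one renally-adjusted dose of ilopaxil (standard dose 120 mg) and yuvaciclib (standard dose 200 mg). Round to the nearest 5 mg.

SCr = 241 / 88.4 = 2.726 mg/dL
CrCl = (140 − 34) × 64.3 / (72 × 2.726) × 0.85 = 6815.8 / 196.27 × 0.85 ≈ 29.5 mL/min
CrCl ≈ 30 mL/min.
ilopaxil: 20–39 mL/min → 30% of 120 mg = 36 mg.
yuvaciclib: 20–44 mL/min → 75% of 200 mg = 150 mg.
Total = 36 + 150 = 186 mg.

185 mg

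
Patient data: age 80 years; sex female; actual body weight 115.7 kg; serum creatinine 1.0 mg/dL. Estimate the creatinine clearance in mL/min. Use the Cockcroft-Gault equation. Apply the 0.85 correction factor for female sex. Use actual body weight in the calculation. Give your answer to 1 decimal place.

82.0 mL/min

CrCl = (140 − 80) × 115.7 / (72 × 1) × 0.85 = 6942.0 / 72.00 × 0.85 ≈ 82.0 mL/min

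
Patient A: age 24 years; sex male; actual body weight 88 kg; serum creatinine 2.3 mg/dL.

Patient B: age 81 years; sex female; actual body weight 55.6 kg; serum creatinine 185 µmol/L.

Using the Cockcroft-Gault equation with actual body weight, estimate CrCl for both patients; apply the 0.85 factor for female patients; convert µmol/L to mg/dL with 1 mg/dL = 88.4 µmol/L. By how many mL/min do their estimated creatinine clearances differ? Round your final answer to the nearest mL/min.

Patient A: CrCl = (140 − 24) × 88 / (72 × 2.3) = 10208.0 / 165.60 ≈ 61.6 mL/min
Patient B: SCr = 185 / 88.4 = 2.093 mg/dL
Patient B: CrCl = (140 − 81) × 55.6 / (72 × 2.093) × 0.85 = 3280.4 / 150.70 × 0.85 ≈ 18.5 mL/min
|61.6 − 18.5| = 43.1 mL/min

43 mL/min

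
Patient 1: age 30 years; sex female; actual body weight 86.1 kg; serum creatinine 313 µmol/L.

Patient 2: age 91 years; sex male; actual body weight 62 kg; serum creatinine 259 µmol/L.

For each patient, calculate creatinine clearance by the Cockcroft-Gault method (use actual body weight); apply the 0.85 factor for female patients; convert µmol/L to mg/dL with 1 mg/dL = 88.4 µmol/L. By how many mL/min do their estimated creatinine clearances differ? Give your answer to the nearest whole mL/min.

Patient 1: SCr = 313 / 88.4 = 3.541 mg/dL
Patient 1: CrCl = (140 − 30) × 86.1 / (72 × 3.541) × 0.85 = 9471.0 / 254.95 × 0.85 ≈ 31.6 mL/min
Patient 2: SCr = 259 / 88.4 = 2.93 mg/dL
Patient 2: CrCl = (140 − 91) × 62 / (72 × 2.93) = 3038.0 / 210.96 ≈ 14.4 mL/min
|31.6 − 14.4| = 17.2 mL/min

17 mL/min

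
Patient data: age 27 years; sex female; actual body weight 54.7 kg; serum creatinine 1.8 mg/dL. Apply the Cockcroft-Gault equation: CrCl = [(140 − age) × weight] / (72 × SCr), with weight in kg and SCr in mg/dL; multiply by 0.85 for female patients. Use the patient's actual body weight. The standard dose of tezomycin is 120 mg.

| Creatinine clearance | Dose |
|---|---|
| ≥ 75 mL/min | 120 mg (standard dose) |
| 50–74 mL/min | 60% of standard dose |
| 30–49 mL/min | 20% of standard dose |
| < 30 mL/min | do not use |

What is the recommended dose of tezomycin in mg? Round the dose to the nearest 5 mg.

CrCl = (140 − 27) × 54.7 / (72 × 1.8) × 0.85 = 6181.1 / 129.60 × 0.85 ≈ 40.5 mL/min
CrCl ≈ 41 mL/min → bracket 30–49 mL/min.
20% of 120 mg = 24 mg → 25 mg

25 mg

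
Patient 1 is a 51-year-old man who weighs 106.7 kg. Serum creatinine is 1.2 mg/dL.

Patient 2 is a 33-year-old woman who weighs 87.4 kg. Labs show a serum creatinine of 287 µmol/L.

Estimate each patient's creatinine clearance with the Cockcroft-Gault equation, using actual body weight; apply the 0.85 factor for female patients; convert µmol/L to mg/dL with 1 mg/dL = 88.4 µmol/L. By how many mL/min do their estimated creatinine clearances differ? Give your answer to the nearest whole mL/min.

Patient 1: CrCl = (140 − 51) × 106.7 / (72 × 1.2) = 9496.3 / 86.40 ≈ 109.9 mL/min
Patient 2: SCr = 287 / 88.4 = 3.247 mg/dL
Patient 2: CrCl = (140 − 33) × 87.4 / (72 × 3.247) × 0.85 = 9351.8 / 233.78 × 0.85 ≈ 34.0 mL/min
|109.9 − 34.0| = 75.9 mL/min

76 mL/min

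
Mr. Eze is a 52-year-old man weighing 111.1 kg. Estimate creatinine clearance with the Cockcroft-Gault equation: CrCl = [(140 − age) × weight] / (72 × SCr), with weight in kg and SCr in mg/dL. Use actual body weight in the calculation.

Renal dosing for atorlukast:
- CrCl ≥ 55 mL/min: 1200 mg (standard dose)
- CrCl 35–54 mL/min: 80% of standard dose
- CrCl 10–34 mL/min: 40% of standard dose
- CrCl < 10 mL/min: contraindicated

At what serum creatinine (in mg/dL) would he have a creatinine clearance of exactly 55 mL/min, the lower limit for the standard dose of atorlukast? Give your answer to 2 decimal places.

2.47 mg/dL

Standard dose requires CrCl ≥ 55 mL/min.
Set (140 − 52) × 111.1 / (72 × SCr) = 55
SCr = (140 − 52) × 111.1 / (72 × 55) = 2.469 mg/dL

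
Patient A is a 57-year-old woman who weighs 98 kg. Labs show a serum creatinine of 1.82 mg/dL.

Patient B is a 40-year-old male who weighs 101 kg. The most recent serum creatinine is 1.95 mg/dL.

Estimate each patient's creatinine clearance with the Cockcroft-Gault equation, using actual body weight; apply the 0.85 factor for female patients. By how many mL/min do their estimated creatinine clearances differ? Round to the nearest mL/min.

Patient A: CrCl = (140 − 57) × 98 / (72 × 1.82) × 0.85 = 8134.0 / 131.04 × 0.85 ≈ 52.8 mL/min
Patient B: CrCl = (140 − 40) × 101 / (72 × 1.95) = 10100.0 / 140.40 ≈ 71.9 mL/min
|52.8 − 71.9| = 19.1 mL/min

19 mL/min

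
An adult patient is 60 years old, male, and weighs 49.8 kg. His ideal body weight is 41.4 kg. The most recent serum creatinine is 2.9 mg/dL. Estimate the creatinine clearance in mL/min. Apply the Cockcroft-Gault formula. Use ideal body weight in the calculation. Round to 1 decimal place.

CrCl = (140 − 60) × 41.4 / (72 × 2.9) = 3312.0 / 208.80 ≈ 15.9 mL/min

15.9 mL/min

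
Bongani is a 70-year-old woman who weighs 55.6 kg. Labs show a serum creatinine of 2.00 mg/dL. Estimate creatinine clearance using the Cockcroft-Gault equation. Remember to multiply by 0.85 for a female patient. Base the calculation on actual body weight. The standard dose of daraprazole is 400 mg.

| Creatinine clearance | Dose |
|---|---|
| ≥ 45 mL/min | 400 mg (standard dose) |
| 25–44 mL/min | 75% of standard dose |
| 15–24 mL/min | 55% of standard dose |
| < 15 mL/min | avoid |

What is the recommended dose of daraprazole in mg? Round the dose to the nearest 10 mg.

CrCl = (140 − 70) × 55.6 / (72 × 2) × 0.85 = 3892.0 / 144.00 × 0.85 ≈ 23.0 mL/min
CrCl ≈ 23 mL/min → bracket 15–24 mL/min.
55% of 400 mg = 220 mg

220 mg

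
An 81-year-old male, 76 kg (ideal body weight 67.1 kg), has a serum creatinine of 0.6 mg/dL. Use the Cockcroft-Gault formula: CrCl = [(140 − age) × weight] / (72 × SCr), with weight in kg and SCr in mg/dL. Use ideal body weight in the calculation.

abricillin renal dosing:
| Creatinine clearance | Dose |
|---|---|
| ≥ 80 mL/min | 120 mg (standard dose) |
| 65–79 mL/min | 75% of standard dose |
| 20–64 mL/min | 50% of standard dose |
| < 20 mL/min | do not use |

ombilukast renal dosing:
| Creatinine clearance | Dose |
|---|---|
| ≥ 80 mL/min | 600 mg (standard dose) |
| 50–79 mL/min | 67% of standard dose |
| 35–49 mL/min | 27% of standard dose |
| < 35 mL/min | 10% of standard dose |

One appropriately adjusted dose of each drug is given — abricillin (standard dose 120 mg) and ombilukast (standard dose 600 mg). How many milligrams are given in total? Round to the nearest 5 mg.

CrCl = (140 − 81) × 67.1 / (72 × 0.6) = 3958.9 / 43.20 ≈ 91.6 mL/min
CrCl ≈ 92 mL/min.
abricillin: ≥ 80 mL/min → 100% of 120 mg = 120 mg.
ombilukast: ≥ 80 mL/min → 100% of 600 mg = 600 mg.
Total = 120 + 600 = 720 mg.

720 mg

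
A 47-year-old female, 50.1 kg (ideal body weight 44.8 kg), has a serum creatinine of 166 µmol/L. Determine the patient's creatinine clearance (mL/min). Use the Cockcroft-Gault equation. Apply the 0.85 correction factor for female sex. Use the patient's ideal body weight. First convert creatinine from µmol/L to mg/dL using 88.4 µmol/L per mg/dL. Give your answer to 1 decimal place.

SCr = 166 / 88.4 = 1.878 mg/dL
CrCl = (140 − 47) × 44.8 / (72 × 1.878) × 0.85 = 4166.4 / 135.22 × 0.85 ≈ 26.2 mL/min

26.2 mL/min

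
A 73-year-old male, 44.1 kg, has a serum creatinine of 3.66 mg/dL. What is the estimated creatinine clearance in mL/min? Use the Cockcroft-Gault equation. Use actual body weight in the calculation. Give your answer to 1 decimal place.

CrCl = (140 − 73) × 44.1 / (72 × 3.66) = 2954.7 / 263.52 ≈ 11.2 mL/min

11.2 mL/min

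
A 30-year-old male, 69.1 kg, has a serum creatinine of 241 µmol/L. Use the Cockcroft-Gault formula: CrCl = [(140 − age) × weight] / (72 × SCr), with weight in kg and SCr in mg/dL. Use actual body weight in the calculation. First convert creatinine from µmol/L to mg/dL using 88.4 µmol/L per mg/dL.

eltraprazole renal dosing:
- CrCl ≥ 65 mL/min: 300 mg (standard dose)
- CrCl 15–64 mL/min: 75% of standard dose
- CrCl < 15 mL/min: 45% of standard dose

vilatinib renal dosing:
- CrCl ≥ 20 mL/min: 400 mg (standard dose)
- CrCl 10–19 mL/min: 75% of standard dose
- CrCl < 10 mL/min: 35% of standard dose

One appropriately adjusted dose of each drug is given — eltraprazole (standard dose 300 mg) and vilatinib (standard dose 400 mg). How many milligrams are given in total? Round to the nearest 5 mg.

625 mg

SCr = 241 / 88.4 = 2.726 mg/dL
CrCl = (140 − 30) × 69.1 / (72 × 2.726) = 7601.0 / 196.27 ≈ 38.7 mL/min
CrCl ≈ 39 mL/min.
eltraprazole: 15–64 mL/min → 75% of 300 mg = 225 mg.
vilatinib: ≥ 20 mL/min → 100% of 400 mg = 400 mg.
Total = 225 + 400 = 625 mg.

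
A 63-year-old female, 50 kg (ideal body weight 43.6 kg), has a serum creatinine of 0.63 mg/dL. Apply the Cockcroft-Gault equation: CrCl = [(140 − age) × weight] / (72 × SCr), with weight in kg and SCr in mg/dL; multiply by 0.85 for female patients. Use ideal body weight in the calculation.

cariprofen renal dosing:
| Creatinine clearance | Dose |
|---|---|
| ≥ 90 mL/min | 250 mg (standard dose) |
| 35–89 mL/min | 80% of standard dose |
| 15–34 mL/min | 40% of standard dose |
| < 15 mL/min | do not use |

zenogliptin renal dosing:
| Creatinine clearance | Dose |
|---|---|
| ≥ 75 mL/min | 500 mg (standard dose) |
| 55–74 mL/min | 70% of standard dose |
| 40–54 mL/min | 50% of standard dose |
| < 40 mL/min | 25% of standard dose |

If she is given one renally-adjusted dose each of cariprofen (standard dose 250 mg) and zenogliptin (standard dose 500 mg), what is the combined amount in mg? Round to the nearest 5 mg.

550 mg

CrCl = (140 − 63) × 43.6 / (72 × 0.63) × 0.85 = 3357.2 / 45.36 × 0.85 ≈ 62.9 mL/min
CrCl ≈ 63 mL/min.
cariprofen: 35–89 mL/min → 80% of 250 mg = 200 mg.
zenogliptin: 55–74 mL/min → 70% of 500 mg = 350 mg.
Total = 200 + 350 = 550 mg.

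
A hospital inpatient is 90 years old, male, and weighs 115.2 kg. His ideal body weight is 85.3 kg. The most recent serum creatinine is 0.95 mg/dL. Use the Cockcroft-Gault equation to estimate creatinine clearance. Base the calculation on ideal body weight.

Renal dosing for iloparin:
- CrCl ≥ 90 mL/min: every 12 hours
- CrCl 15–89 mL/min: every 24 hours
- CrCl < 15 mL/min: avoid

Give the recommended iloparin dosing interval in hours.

CrCl = (140 − 90) × 85.3 / (72 × 0.95) = 4265.0 / 68.40 ≈ 62.4 mL/min
CrCl ≈ 62 mL/min → bracket 15–89 mL/min → every 24 hours.

every 24 hours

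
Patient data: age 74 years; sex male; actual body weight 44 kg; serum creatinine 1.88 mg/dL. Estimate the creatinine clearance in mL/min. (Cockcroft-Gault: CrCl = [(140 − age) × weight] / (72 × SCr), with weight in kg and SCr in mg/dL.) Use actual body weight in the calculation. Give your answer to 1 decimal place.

21.5 mL/min

CrCl = (140 − 74) × 44 / (72 × 1.88) = 2904.0 / 135.36 ≈ 21.5 mL/min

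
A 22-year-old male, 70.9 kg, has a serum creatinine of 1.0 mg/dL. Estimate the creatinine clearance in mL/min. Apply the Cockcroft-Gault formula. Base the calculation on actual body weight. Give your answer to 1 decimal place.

116.2 mL/min

CrCl = (140 − 22) × 70.9 / (72 × 1) = 8366.2 / 72.00 ≈ 116.2 mL/min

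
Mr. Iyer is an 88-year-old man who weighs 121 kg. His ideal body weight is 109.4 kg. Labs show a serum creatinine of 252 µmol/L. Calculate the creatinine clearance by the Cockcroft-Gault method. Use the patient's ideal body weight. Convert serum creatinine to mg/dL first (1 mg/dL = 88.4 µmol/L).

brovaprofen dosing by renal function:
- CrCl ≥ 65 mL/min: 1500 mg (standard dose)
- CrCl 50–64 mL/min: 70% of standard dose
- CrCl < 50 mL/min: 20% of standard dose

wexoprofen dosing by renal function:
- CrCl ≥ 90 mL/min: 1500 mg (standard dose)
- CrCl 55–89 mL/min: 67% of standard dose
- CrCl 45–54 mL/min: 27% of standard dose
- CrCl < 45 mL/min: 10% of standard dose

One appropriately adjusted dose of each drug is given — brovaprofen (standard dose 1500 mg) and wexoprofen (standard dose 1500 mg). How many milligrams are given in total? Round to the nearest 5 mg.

SCr = 252 / 88.4 = 2.851 mg/dL
CrCl = (140 − 88) × 109.4 / (72 × 2.851) = 5688.8 / 205.27 ≈ 27.7 mL/min
CrCl ≈ 28 mL/min.
brovaprofen: < 50 mL/min → 20% of 1500 mg = 300 mg.
wexoprofen: < 45 mL/min → 10% of 1500 mg = 150 mg.
Total = 300 + 150 = 450 mg.

450 mg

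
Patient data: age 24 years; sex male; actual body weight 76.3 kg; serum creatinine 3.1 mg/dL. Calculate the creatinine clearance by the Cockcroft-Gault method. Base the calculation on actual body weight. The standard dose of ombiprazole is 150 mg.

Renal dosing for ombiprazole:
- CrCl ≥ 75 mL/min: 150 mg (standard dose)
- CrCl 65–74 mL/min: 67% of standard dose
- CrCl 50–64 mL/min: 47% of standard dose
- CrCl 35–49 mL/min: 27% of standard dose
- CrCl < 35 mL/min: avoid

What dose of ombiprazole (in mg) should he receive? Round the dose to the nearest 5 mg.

40 mg

CrCl = (140 − 24) × 76.3 / (72 × 3.1) = 8850.8 / 223.20 ≈ 39.7 mL/min
CrCl ≈ 40 mL/min → bracket 35–49 mL/min.
27% of 150 mg = 40.5 mg → 40 mg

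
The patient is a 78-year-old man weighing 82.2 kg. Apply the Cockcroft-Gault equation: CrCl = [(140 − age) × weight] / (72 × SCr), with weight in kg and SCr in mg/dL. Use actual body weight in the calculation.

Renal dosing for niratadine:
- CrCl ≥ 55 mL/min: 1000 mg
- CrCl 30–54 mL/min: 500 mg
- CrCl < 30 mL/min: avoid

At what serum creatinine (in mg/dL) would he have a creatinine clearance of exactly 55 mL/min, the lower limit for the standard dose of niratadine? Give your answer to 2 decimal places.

Standard dose requires CrCl ≥ 55 mL/min.
Set (140 − 78) × 82.2 / (72 × SCr) = 55
SCr = (140 − 78) × 82.2 / (72 × 55) = 1.287 mg/dL

1.29 mg/dL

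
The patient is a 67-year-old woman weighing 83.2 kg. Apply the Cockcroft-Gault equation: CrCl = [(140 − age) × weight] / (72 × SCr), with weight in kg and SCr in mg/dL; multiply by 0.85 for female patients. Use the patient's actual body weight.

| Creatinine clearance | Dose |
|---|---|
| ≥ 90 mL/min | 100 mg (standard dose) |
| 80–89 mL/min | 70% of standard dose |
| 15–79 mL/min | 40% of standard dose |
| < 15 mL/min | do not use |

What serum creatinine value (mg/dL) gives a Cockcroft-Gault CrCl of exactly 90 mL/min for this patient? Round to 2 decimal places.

Standard dose requires CrCl ≥ 90 mL/min.
Set (140 − 67) × 83.2 × 0.85 / (72 × SCr) = 90
SCr = (140 − 67) × 83.2 × 0.85 / (72 × 90) = 0.797 mg/dL

0.80 mg/dL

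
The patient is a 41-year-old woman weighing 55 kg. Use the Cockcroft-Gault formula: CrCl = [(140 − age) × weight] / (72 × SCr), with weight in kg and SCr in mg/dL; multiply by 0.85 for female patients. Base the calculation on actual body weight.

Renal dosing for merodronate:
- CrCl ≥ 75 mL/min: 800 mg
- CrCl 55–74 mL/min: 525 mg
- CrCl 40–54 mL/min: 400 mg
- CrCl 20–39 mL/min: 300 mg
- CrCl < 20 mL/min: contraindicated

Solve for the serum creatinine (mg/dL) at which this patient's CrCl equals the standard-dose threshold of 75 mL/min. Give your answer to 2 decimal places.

0.86 mg/dL

Standard dose requires CrCl ≥ 75 mL/min.
Set (140 − 41) × 55 × 0.85 / (72 × SCr) = 75
SCr = (140 − 41) × 55 × 0.85 / (72 × 75) = 0.857 mg/dL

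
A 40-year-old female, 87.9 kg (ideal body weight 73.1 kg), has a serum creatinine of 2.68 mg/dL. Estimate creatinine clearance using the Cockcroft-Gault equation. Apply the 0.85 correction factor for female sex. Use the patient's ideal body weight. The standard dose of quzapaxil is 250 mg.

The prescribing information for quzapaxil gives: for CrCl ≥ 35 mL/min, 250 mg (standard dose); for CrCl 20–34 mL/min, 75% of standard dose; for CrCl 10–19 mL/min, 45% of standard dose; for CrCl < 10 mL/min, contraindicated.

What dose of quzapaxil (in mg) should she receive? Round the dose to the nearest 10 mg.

190 mg

CrCl = (140 − 40) × 73.1 / (72 × 2.68) × 0.85 = 7310.0 / 192.96 × 0.85 ≈ 32.2 mL/min
CrCl ≈ 32 mL/min → bracket 20–34 mL/min.
75% of 250 mg = 187.5 mg → 190 mg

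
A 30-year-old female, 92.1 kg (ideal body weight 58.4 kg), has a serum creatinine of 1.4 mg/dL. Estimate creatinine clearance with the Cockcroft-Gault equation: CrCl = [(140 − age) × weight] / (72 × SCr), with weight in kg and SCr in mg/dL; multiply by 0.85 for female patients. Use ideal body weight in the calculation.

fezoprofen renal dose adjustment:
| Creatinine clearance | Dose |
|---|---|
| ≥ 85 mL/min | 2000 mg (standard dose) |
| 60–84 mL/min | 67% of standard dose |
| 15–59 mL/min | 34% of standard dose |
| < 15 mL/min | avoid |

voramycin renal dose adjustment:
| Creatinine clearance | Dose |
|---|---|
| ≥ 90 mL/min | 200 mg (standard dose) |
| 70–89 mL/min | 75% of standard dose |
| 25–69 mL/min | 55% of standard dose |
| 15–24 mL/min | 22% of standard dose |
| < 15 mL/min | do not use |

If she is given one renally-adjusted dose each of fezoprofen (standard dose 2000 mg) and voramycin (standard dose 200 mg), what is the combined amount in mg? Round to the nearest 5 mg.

790 mg

CrCl = (140 − 30) × 58.4 / (72 × 1.4) × 0.85 = 6424.0 / 100.80 × 0.85 ≈ 54.2 mL/min
CrCl ≈ 54 mL/min.
fezoprofen: 15–59 mL/min → 34% of 2000 mg = 680 mg.
voramycin: 25–69 mL/min → 55% of 200 mg = 110 mg.
Total = 680 + 110 = 790 mg.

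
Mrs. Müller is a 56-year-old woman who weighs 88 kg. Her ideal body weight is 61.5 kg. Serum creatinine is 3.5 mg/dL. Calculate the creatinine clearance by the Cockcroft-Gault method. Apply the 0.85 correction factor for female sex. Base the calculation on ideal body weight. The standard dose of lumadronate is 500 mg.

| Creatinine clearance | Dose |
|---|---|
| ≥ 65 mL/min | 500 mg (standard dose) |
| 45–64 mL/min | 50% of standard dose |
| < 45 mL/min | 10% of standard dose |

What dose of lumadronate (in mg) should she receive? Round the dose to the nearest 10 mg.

50 mg

CrCl = (140 − 56) × 61.5 / (72 × 3.5) × 0.85 = 5166.0 / 252.00 × 0.85 ≈ 17.4 mL/min
CrCl ≈ 17 mL/min → bracket < 45 mL/min.
10% of 500 mg = 50 mg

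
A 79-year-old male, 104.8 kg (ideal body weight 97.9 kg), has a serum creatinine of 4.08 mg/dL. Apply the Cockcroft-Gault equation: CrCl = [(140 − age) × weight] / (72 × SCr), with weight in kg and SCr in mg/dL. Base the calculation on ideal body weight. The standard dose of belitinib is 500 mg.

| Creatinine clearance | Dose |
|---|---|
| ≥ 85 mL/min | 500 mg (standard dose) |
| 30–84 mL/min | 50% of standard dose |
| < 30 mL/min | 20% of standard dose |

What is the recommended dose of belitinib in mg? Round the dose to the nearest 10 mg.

100 mg

CrCl = (140 − 79) × 97.9 / (72 × 4.08) = 5971.9 / 293.76 ≈ 20.3 mL/min
CrCl ≈ 20 mL/min → bracket < 30 mL/min.
20% of 500 mg = 100 mg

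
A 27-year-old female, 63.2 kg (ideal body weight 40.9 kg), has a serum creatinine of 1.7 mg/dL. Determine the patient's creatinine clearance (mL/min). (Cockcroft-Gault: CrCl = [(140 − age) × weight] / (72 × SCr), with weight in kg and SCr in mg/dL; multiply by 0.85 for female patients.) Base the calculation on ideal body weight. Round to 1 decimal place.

CrCl = (140 − 27) × 40.9 / (72 × 1.7) × 0.85 = 4621.7 / 122.40 × 0.85 ≈ 32.1 mL/min

32.1 mL/min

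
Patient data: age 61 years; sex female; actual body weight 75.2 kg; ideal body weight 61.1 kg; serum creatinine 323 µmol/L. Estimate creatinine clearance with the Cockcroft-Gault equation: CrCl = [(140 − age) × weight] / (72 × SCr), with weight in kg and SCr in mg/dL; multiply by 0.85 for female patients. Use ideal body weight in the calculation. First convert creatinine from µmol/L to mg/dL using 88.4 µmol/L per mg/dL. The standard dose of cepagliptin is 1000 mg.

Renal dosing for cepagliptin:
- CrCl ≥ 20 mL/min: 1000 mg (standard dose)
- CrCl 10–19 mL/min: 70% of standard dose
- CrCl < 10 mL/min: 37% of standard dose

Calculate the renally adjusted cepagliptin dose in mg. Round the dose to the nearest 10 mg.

SCr = 323 / 88.4 = 3.654 mg/dL
CrCl = (140 − 61) × 61.1 / (72 × 3.654) × 0.85 = 4826.9 / 263.09 × 0.85 ≈ 15.6 mL/min
CrCl ≈ 16 mL/min → bracket 10–19 mL/min.
70% of 1000 mg = 700 mg

700 mg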